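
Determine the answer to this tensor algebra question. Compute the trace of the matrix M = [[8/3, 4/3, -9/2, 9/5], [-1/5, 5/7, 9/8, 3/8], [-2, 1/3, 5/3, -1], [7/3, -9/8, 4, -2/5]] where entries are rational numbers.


The trace is the sum of diagonal entries.
Diagonal: M[1,1] = 8/3, M[2,2] = 5/7, M[3,3] = 5/3, M[4,4] = -2/5
Tr(M) = 8/3 + 5/7 + 5/3 + -2/5
Computing step by step:
After adding M[1,1]: 8/3
After adding M[2,2]: 71/21
After adding M[3,3]: 106/21
After adding M[4,4]: 488/105
Tr(M) = 488/105

488/105


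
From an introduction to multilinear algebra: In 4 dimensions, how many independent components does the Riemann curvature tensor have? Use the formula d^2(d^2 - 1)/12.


The Riemann tensor in d dimensions has d^2(d^2 - 1)/12 independent components.
d = 4, so d^2 = 16
d^2 - 1 = 15
d^2(d^2 - 1) = 16 * 15 = 240
Divide by 12: 240 / 12 = 20

20


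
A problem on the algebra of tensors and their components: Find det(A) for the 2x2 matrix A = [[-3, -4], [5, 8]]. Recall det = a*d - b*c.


For a 2x2 matrix [[a, b], [c, d]], det = a*d - b*c.
a = -3, b = -4, c = 5, d = 8
a*d = -3 * 8 = -24
b*c = -4 * 5 = -20
det = -24 - -20 = -4

-4


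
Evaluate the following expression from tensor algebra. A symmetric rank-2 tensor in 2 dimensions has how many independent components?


A symmetric rank-2 tensor in d dimensions has d(d+1)/2 independent components.
d = 2
d(d+1)/2 = 2 * 3 / 2 = 6 / 2 = 3

3


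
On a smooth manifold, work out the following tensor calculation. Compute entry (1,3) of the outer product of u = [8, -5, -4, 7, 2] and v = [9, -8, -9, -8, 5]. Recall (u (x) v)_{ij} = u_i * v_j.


The outer product entry T_{ij} = u_i * v_j.
We need i=1, j=3.
u_1 = 8, v_3 = -9
T_{1,3} = 8 * -9 = -72

-72


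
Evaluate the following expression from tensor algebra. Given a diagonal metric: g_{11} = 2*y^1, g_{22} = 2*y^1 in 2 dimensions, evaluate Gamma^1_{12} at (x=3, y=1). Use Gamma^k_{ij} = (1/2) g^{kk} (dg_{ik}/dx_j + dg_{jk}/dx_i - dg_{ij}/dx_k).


For a diagonal metric, Gamma^k_{ij} = (1/2) g^{kk} (dg_{ik}/dx_j + dg_{jk}/dx_i - dg_{ij}/dx_k).
The metric is diagonal, so g_{ab} = 0 for a != b.
At the given point: g_{11} = 2, g_{22} = 2
g^{11} = 1/2
dg_{11}/dx_2 = dg_{11}/dx_2 = 2
dg_{21}/dx_1 = 0 (off-diagonal)
dg_{12}/dx_1 = 0 (off-diagonal)
Numerator = 2 + 0 - 0 = 2
Gamma^1_{12} = 2 / (2 * 2) = 1/2

1/2


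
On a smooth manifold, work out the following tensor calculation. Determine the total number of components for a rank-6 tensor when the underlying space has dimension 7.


The number of components of a rank-r tensor in d dimensions is d^r.
Here d = 7 and r = 6.
7^6 = 117649

117649


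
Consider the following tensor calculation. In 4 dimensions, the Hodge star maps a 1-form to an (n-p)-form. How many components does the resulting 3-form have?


The Hodge dual of a p-form on an n-dimensional manifold is an (n-p)-form.
n = 4, p = 1, so dual degree = 4 - 1 = 3
The number of components is C(n, n-p) = C(4, 3) = 4

4


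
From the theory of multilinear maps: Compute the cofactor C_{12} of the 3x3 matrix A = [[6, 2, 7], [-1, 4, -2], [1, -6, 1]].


To find cofactor C_{12}, delete row 1 and column 2.
The resulting 2x2 submatrix is: [[-1, -2], [1, 1]]
Minor M_{12} = -1*1 - -2*1
  = -1 - -2 = 1
Sign = (-1)^(1+2) = (-1)^3 = -1
Cofactor C_{12} = -1 * 1 = -1

-1


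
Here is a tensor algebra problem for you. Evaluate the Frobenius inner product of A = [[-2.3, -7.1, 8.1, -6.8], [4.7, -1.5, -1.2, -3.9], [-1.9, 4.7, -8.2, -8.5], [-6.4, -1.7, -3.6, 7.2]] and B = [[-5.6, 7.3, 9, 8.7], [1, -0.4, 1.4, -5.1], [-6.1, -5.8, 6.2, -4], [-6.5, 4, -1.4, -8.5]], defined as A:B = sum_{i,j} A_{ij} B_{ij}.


A:B = sum over all i,j of A_{ij} * B_{ij}.
Row 1: -2.3*-5.6=12.88, -7.1*7.3=-51.83, 8.1*9=72.9, -6.8*8.7=-59.16 => row sum = -25.21
Row 2: 4.7*1=4.7, -1.5*-0.4=0.6, -1.2*1.4=-1.68, -3.9*-5.1=19.89 => row sum = 23.51
Row 3: -1.9*-6.1=11.59, 4.7*-5.8=-27.26, -8.2*6.2=-50.84, -8.5*-4=34 => row sum = -32.51
Row 4: -6.4*-6.5=41.6, -1.7*4=-6.8, -3.6*-1.4=5.04, 7.2*-8.5=-61.2 => row sum = -21.36
Total = -25.21 + 23.51 + -32.51 + -21.36 = -55.57

-55.57


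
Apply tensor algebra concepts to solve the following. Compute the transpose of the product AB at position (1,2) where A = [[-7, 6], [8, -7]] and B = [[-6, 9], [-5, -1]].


(AB)^T_{ij} = (AB)_{ji} = sum_k A_{jk} B_{ki}.
For i=1, j=2 we need (AB)_{21}:
A_{21} * B_{11} = 8 * -6 = -48
A_{22} * B_{21} = -7 * -5 = 35
Sum = -48 + 35 = -13

-13


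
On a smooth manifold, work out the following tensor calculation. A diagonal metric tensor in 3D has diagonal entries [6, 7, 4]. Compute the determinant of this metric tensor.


For a diagonal metric, the determinant is the product of diagonal entries.
Diagonal entries: 6, 7, 4
det(g) = 6 * 7 * 4 = 168

168


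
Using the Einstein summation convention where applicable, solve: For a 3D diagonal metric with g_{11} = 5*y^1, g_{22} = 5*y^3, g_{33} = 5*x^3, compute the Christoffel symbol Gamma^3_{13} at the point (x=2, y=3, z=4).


For a diagonal metric, Gamma^k_{ij} = (1/2) g^{kk} (dg_{ik}/dx_j + dg_{jk}/dx_i - dg_{ij}/dx_k).
The metric is diagonal, so g_{ab} = 0 for a != b.
At the given point: g_{11} = 15, g_{22} = 135, g_{33} = 40
g^{33} = 1/40
dg_{13}/dx_3 = 0 (off-diagonal)
dg_{33}/dx_1 = dg_{33}/dx_1 = 60
dg_{13}/dx_3 = 0 (off-diagonal)
Numerator = 0 + 60 - 0 = 60
Gamma^3_{13} = 60 / (2 * 40) = 3/4

3/4


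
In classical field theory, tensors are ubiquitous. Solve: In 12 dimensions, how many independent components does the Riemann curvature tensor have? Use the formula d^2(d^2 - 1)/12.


The Riemann tensor in d dimensions has d^2(d^2 - 1)/12 independent components.
d = 12, so d^2 = 144
d^2 - 1 = 143
d^2(d^2 - 1) = 144 * 143 = 20592
Divide by 12: 20592 / 12 = 1716

1716


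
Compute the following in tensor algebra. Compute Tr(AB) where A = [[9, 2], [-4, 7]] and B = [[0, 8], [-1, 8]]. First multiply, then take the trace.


Tr(AB) = sum_i (AB)_{ii} where (AB)_{ii} = sum_k A_{ik} B_{ki}.
(AB)_{11} = 9*0 + 2*-1 = -2
(AB)_{22} = -4*8 + 7*8 = 24
Tr(AB) = -2 + 24 = 22

22


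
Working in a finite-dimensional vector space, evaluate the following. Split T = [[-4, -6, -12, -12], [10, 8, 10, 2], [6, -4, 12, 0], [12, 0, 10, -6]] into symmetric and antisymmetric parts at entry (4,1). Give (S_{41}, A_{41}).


T_{41} = 12
T_{14} = -12
S_{41} = (12 + -12)/2 = 0/2 = 0
A_{41} = (12 - -12)/2 = 24/2 = 12
Check: S + A = 0 + 12 = 12 = T_{41}.

(0, 12)


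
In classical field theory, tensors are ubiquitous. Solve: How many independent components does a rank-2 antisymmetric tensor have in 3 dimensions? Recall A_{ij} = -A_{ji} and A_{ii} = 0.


An antisymmetric rank-2 tensor satisfies A_{ij} = -A_{ji}, so diagonal entries are zero.
The independent components are the upper-triangular entries: C(n, 2) = n(n-1)/2.
n = 3
C(3, 2) = 3 * 2 / 2 = 6 / 2 = 3

3


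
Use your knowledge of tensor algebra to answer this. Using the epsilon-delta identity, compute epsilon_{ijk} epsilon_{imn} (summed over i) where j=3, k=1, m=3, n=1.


Using the identity: epsilon_{ijk} epsilon_{imn} = delta_{jm} delta_{kn} - delta_{jn} delta_{km}.
delta_{33} = 1
delta_{11} = 1
delta_{31} = 0
delta_{13} = 0
Result = 1 * 1 - 0 * 0 = 1 - 0 = 1

1


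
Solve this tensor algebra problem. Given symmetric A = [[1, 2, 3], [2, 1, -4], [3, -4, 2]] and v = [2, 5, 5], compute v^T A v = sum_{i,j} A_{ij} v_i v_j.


First compute Av:
(Av)_1 = 1*2 + 2*5 + 3*5 = 27
(Av)_2 = 2*2 + 1*5 + -4*5 = -11
(Av)_3 = 3*2 + -4*5 + 2*5 = -4
Av = [27, -11, -4]
Then v^T (Av) = 2*27 + 5*-11 + 5*-4
= 54 + -55 + -20 = -21

-21


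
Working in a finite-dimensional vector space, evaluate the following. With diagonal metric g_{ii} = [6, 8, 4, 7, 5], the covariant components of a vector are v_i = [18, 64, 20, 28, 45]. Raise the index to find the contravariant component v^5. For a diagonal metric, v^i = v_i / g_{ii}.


To raise an index with a diagonal metric: v^i = v_i / g_{ii}.
For index 5: v_5 = 45, g_{55} = 5
v^5 = 45 / 5 = 9

9


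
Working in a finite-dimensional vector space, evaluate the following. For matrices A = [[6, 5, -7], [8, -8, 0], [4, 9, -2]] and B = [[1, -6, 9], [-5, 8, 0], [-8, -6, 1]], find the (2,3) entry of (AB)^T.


(AB)^T_{ij} = (AB)_{ji} = sum_k A_{jk} B_{ki}.
For i=2, j=3 we need (AB)_{32}:
A_{31} * B_{12} = 4 * -6 = -24
A_{32} * B_{22} = 9 * 8 = 72
A_{33} * B_{32} = -2 * -6 = 12
Sum = -24 + 72 + 12 = 60

60


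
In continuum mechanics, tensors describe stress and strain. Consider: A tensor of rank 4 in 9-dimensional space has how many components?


The number of components of a rank-r tensor in d dimensions is d^r.
Here d = 9 and r = 4.
9^4 = 6561

6561


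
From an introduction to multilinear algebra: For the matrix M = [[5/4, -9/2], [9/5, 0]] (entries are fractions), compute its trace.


The trace is the sum of diagonal entries.
Diagonal: M[1,1] = 5/4, M[2,2] = 0
Tr(M) = 5/4 + 0
Computing step by step:
After adding M[1,1]: 5/4
After adding M[2,2]: 5/4
Tr(M) = 5/4

5/4


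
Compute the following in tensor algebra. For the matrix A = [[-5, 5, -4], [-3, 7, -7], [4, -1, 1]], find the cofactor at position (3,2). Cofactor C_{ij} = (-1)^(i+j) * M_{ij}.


To find cofactor C_{32}, delete row 3 and column 2.
The resulting 2x2 submatrix is: [[-5, -4], [-3, -7]]
Minor M_{32} = -5*-7 - -4*-3
  = 35 - 12 = 23
Sign = (-1)^(3+2) = (-1)^5 = -1
Cofactor C_{32} = -1 * 23 = -23

-23


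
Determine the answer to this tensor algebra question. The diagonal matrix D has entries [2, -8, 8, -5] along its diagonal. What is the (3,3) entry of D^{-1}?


For a diagonal matrix, the inverse has entries (D^{-1})_{ii} = 1/d_{ii}.
The diagonal entries are: d_{11} = 2, d_{22} = -8, d_{33} = 8, d_{44} = -5
We need (D^{-1})_{33} = 1/d_{33} = 1/8 = 1/8

1/8


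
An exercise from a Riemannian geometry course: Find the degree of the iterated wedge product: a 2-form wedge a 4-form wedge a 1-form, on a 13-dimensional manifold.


The degree of a wedge product is the sum of the degrees of the individual forms.
Degrees: 2, 4, 1
Total degree = 2 + 4 + 1 = 7

7


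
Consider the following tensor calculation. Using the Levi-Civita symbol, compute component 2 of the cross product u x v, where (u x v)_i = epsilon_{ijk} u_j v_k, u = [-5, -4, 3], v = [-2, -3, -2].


(u x v)_2 = sum_{j,k} epsilon_{2jk} u_j v_k. Only permutations of (1,2,3) contribute; the two non-zero terms are:
eps_{213} u_1 v_3 = -1 * -5 * -2 = -10
eps_{231} u_3 v_1 = 1 * 3 * -2 = -6
(u x v)_2 = -16

-16


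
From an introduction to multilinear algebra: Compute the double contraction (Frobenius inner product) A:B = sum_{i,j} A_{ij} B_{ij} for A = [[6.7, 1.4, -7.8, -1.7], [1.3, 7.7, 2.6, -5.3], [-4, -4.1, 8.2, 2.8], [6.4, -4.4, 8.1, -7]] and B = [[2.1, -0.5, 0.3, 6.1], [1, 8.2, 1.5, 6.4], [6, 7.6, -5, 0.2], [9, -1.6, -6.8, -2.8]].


A:B = sum over all i,j of A_{ij} * B_{ij}.
Row 1: 6.7*2.1=14.07, 1.4*-0.5=-0.7, -7.8*0.3=-2.34, -1.7*6.1=-10.37 => row sum = 0.66
Row 2: 1.3*1=1.3, 7.7*8.2=63.14, 2.6*1.5=3.9, -5.3*6.4=-33.92 => row sum = 34.42
Row 3: -4*6=-24, -4.1*7.6=-31.16, 8.2*-5=-41, 2.8*0.2=0.56 => row sum = -95.6
Row 4: 6.4*9=57.6, -4.4*-1.6=7.04, 8.1*-6.8=-55.08, -7*-2.8=19.6 => row sum = 29.16
Total = 0.66 + 34.42 + -95.6 + 29.16 = -31.36

-31.36


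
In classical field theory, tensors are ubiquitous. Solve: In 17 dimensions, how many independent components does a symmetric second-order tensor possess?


A symmetric rank-2 tensor in d dimensions has d(d+1)/2 independent components.
d = 17
d(d+1)/2 = 17 * 18 / 2 = 306 / 2 = 153

153


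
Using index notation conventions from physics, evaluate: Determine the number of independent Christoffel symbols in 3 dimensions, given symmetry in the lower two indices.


Christoffel symbols Gamma^k_{ij} are symmetric in i,j, so there are d * d(d+1)/2 independent symbols.
d = 3
d(d+1)/2 = 3 * 4 / 2 = 6
Total = 3 * 6 = 18

18


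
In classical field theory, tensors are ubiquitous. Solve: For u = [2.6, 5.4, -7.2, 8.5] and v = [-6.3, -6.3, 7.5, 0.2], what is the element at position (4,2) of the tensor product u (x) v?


The outer product entry T_{ij} = u_i * v_j.
We need i=4, j=2.
u_4 = 8.5, v_2 = -6.3
T_{4,2} = 8.5 * -6.3 = -53.55

-53.55


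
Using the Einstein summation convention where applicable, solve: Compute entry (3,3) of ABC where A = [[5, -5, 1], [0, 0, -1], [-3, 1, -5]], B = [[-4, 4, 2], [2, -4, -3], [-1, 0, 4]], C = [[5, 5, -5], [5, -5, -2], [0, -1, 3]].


(ABC)_{33} = sum_m (AB)_{3m} C_{m3}. First compute row 3 of AB.
(AB)_{31} = -3*-4 + 1*2 + -5*-1 = 19
(AB)_{32} = -3*4 + 1*-4 + -5*0 = -16
(AB)_{33} = -3*2 + 1*-3 + -5*4 = -29
Now contract with column 3 of C:
(AB)_{31} * C_{13} = 19 * -5 = -95
(AB)_{32} * C_{23} = -16 * -2 = 32
(AB)_{33} * C_{33} = -29 * 3 = -87
(ABC)_{33} = -95 + 32 + -87 = -150

-150


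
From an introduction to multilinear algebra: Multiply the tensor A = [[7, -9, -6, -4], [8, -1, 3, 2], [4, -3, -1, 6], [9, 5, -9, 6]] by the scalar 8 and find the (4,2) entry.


Scalar multiplication: (cA)_{ij} = c * A_{ij}.
c = 8
A_{42} = 5
(cA)_{42} = 8 * 5 = 40

40


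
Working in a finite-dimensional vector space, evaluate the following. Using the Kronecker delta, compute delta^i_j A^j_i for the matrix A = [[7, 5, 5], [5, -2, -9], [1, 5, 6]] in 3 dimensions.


The contraction (trace) of a rank-2 tensor is the sum of its diagonal elements.
Diagonal entries: A[1,1] = 7, A[2,2] = -2, A[3,3] = 6
Tr(A) = 7 + -2 + 6 = 11

11


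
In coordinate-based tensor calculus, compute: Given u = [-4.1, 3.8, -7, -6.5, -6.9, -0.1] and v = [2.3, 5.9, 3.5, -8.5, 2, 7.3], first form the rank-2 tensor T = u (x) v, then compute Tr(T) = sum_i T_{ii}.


The outer product gives T_{ij} = u_i v_j.
The trace (contraction) is Tr(T) = sum_i T_{ii} = sum_i u_i v_i.
Diagonal entries:
T_{11} = u_1 * v_1 = -4.1 * 2.3 = -9.43
T_{22} = u_2 * v_2 = 3.8 * 5.9 = 22.42
T_{33} = u_3 * v_3 = -7 * 3.5 = -24.5
T_{44} = u_4 * v_4 = -6.5 * -8.5 = 55.25
T_{55} = u_5 * v_5 = -6.9 * 2 = -13.8
T_{66} = u_6 * v_6 = -0.1 * 7.3 = -0.73
Tr(T) = -9.43 + 22.42 + -24.5 + 55.25 + -13.8 + -0.73 = 29.21

29.21


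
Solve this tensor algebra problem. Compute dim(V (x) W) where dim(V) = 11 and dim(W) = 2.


The dimension of a tensor product is the product of dimensions.
dim(V) = 11, dim(W) = 2
dim(V (x) W) = 11 * 2 = 22

22


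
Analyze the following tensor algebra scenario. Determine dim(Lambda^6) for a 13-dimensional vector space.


The dimension of the space of p-forms on an n-dimensional space is C(n, p).
n = 13, p = 6
C(13, 6) = 13! / (6! * 7!) = 1716

1716


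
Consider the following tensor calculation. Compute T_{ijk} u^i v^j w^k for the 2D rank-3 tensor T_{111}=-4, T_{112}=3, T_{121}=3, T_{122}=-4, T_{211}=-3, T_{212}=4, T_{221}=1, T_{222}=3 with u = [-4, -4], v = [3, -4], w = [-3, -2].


S = sum over i,j,k of T_{ijk} u_i v_j w_k. Expanding all 8 terms:
T_{111}*u_1*v_1*w_1 = -4*-4*3*-3 = -144  (running total: -144)
T_{112}*u_1*v_1*w_2 = 3*-4*3*-2 = 72  (running total: -72)
T_{121}*u_1*v_2*w_1 = 3*-4*-4*-3 = -144  (running total: -216)
T_{122}*u_1*v_2*w_2 = -4*-4*-4*-2 = 128  (running total: -88)
T_{211}*u_2*v_1*w_1 = -3*-4*3*-3 = -108  (running total: -196)
T_{212}*u_2*v_1*w_2 = 4*-4*3*-2 = 96  (running total: -100)
T_{221}*u_2*v_2*w_1 = 1*-4*-4*-3 = -48  (running total: -148)
T_{222}*u_2*v_2*w_2 = 3*-4*-4*-2 = -96  (running total: -244)
S = -244

-244


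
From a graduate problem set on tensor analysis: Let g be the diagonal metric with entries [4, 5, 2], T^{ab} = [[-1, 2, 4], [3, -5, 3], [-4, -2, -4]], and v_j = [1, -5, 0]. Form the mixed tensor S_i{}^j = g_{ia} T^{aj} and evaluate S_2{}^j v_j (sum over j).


Step 1: lower the first index. For a diagonal metric, g_{ia} T^{aj} = g_{ii} T^{ij} (no sum on i).
g_{22} = 5
S_2{}^1 = 5 * T^{21} = 5 * 3 = 15
S_2{}^2 = 5 * T^{22} = 5 * -5 = -25
S_2{}^3 = 5 * T^{23} = 5 * 3 = 15
Step 2: contract S_2{}^j with v_j.
S_2{}^1 * v_1 = 15 * 1 = 15
S_2{}^2 * v_2 = -25 * -5 = 125
S_2{}^3 * v_3 = 15 * 0 = 0
Result = 15 + 125 + 0 = 140

140


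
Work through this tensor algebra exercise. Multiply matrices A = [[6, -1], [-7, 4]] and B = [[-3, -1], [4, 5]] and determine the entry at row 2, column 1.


(AB)_{ij} = sum_k A_{ik} B_{kj}.
For i=2, j=1:
A_{21} * B_{11} = -7 * -3 = 21
A_{22} * B_{21} = 4 * 4 = 16
Sum = 21 + 16 = 37

37


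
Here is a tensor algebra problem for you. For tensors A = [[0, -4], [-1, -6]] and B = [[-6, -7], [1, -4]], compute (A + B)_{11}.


Tensor addition is component-wise: (A + B)_{ij} = A_{ij} + B_{ij}.
A_{11} = 0
B_{11} = -6
(A + B)_{11} = 0 + -6 = -6

-6


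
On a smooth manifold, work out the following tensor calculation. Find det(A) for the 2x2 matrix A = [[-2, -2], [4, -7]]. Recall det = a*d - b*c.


For a 2x2 matrix [[a, b], [c, d]], det = a*d - b*c.
a = -2, b = -2, c = 4, d = -7
a*d = -2 * -7 = 14
b*c = -2 * 4 = -8
det = 14 - -8 = 22

22


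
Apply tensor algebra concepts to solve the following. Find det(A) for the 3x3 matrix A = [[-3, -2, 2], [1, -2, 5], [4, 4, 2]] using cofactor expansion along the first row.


Expanding along the first row, det(A) = a11*M_11 - a12*M_12 + a13*M_13, where M_1j is the (1,j) minor.
Minor M_11 = -2*2 - 5*4 = -24
Minor M_12 = 1*2 - 5*4 = -18
Minor M_13 = 1*4 - -2*4 = 12
det = -3*(-24) - -2*(-18) + 2*(12)
    = 72 - 36 + 24
    = 60

60


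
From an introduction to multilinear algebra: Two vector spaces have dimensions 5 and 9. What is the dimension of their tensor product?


The dimension of a tensor product is the product of dimensions.
dim(V) = 5, dim(W) = 9
dim(V (x) W) = 5 * 9 = 45

45


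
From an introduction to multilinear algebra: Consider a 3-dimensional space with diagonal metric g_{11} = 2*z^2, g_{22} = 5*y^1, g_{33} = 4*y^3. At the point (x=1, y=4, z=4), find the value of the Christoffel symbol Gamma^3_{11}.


For a diagonal metric, Gamma^k_{ij} = (1/2) g^{kk} (dg_{ik}/dx_j + dg_{jk}/dx_i - dg_{ij}/dx_k).
The metric is diagonal, so g_{ab} = 0 for a != b.
At the given point: g_{11} = 32, g_{22} = 20, g_{33} = 256
g^{33} = 1/256
dg_{13}/dx_1 = 0 (off-diagonal)
dg_{13}/dx_1 = 0 (off-diagonal)
dg_{11}/dx_3 = dg_{11}/dx_3 = 16
Numerator = 0 + 0 - 16 = -16
Gamma^3_{11} = -16 / (2 * 256) = -1/32

-1/32


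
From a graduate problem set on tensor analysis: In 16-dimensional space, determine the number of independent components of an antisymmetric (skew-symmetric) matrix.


An antisymmetric rank-2 tensor satisfies A_{ij} = -A_{ji}, so diagonal entries are zero.
The independent components are the upper-triangular entries: C(n, 2) = n(n-1)/2.
n = 16
C(16, 2) = 16 * 15 / 2 = 240 / 2 = 120

120


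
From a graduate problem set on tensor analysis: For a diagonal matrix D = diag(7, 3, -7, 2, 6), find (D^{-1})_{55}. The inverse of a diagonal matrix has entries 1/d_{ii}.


For a diagonal matrix, the inverse has entries (D^{-1})_{ii} = 1/d_{ii}.
The diagonal entries are: d_{11} = 7, d_{22} = 3, d_{33} = -7, d_{44} = 2, d_{55} = 6
We need (D^{-1})_{55} = 1/d_{55} = 1/6 = 1/6

1/6


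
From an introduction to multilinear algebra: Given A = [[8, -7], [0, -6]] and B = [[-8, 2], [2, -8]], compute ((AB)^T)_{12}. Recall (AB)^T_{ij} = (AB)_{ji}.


(AB)^T_{ij} = (AB)_{ji} = sum_k A_{jk} B_{ki}.
For i=1, j=2 we need (AB)_{21}:
A_{21} * B_{11} = 0 * -8 = 0
A_{22} * B_{21} = -6 * 2 = -12
Sum = 0 + -12 = -12

-12


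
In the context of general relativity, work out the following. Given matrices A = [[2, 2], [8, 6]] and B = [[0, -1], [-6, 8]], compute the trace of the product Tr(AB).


Tr(AB) = sum_i (AB)_{ii} where (AB)_{ii} = sum_k A_{ik} B_{ki}.
(AB)_{11} = 2*0 + 2*-6 = -12
(AB)_{22} = 8*-1 + 6*8 = 40
Tr(AB) = -12 + 40 = 28

28


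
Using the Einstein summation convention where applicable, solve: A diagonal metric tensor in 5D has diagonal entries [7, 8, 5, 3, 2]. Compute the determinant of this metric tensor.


For a diagonal metric, the determinant is the product of diagonal entries.
Diagonal entries: 7, 8, 5, 3, 2
det(g) = 7 * 8 * 5 * 3 * 2 = 1680

1680


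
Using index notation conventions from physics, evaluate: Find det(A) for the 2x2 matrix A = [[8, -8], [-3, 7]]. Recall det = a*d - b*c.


For a 2x2 matrix [[a, b], [c, d]], det = a*d - b*c.
a = 8, b = -8, c = -3, d = 7
a*d = 8 * 7 = 56
b*c = -8 * -3 = 24
det = 56 - 24 = 32

32


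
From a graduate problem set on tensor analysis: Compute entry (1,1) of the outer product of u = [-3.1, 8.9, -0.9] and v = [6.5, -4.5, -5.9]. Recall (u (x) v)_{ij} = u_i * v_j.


The outer product entry T_{ij} = u_i * v_j.
We need i=1, j=1.
u_1 = -3.1, v_1 = 6.5
T_{1,1} = -3.1 * 6.5 = -20.15

-20.15


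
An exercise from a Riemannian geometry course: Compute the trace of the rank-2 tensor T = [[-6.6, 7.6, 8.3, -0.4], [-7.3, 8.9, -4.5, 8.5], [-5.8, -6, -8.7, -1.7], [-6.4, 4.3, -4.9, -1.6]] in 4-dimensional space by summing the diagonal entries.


The contraction (trace) of a rank-2 tensor is the sum of its diagonal elements.
Diagonal entries: A[1,1] = -6.6, A[2,2] = 8.9, A[3,3] = -8.7, A[4,4] = -1.6
Tr(A) = -6.6 + 8.9 + -8.7 + -1.6 = -8

-8


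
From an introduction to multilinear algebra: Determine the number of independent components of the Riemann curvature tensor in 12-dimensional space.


The Riemann tensor in d dimensions has d^2(d^2 - 1)/12 independent components.
d = 12, so d^2 = 144
d^2 - 1 = 143
d^2(d^2 - 1) = 144 * 143 = 20592
Divide by 12: 20592 / 12 = 1716

1716


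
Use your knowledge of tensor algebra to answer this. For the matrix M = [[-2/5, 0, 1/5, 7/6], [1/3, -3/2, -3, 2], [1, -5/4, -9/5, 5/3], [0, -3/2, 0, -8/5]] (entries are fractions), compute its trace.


The trace is the sum of diagonal entries.
Diagonal: M[1,1] = -2/5, M[2,2] = -3/2, M[3,3] = -9/5, M[4,4] = -8/5
Tr(M) = -2/5 + -3/2 + -9/5 + -8/5
Computing step by step:
After adding M[1,1]: -2/5
After adding M[2,2]: -19/10
After adding M[3,3]: -37/10
After adding M[4,4]: -53/10
Tr(M) = -53/10

-53/10


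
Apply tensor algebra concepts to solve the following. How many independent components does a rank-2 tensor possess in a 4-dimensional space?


The number of components of a rank-r tensor in d dimensions is d^r.
Here d = 4 and r = 2.
4^2 = 16

16


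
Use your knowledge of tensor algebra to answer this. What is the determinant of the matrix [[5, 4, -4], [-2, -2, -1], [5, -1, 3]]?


Expanding along the first row, det(A) = a11*M_11 - a12*M_12 + a13*M_13, where M_1j is the (1,j) minor.
Minor M_11 = -2*3 - -1*-1 = -7
Minor M_12 = -2*3 - -1*5 = -1
Minor M_13 = -2*-1 - -2*5 = 12
det = 5*(-7) - 4*(-1) + -4*(12)
    = -35 - -4 + -48
    = -79

-79


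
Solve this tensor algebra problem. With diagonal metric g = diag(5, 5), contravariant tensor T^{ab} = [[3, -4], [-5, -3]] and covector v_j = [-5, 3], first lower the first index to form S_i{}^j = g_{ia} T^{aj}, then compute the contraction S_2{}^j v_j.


Step 1: lower the first index. For a diagonal metric, g_{ia} T^{aj} = g_{ii} T^{ij} (no sum on i).
g_{22} = 5
S_2{}^1 = 5 * T^{21} = 5 * -5 = -25
S_2{}^2 = 5 * T^{22} = 5 * -3 = -15
Step 2: contract S_2{}^j with v_j.
S_2{}^1 * v_1 = -25 * -5 = 125
S_2{}^2 * v_2 = -15 * 3 = -45
Result = 125 + -45 = 80

80


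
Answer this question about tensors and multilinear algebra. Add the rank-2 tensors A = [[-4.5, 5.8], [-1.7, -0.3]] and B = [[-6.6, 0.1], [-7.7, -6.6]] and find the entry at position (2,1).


Tensor addition is component-wise: (A + B)_{ij} = A_{ij} + B_{ij}.
A_{21} = -1.7
B_{21} = -7.7
(A + B)_{21} = -1.7 + -7.7 = -9.4

-9.4


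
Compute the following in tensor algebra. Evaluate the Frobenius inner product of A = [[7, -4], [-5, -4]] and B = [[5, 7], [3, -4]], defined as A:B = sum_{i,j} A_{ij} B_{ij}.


A:B = sum over all i,j of A_{ij} * B_{ij}.
Row 1: 7*5=35, -4*7=-28 => row sum = 7
Row 2: -5*3=-15, -4*-4=16 => row sum = 1
Total = 7 + 1 = 8

8


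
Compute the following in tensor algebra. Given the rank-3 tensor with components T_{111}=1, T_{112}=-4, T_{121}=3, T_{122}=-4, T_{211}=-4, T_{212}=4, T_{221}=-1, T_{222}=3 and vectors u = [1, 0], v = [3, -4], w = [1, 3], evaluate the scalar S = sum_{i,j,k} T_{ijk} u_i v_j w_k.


S = sum over i,j,k of T_{ijk} u_i v_j w_k. Expanding all 8 terms:
T_{111}*u_1*v_1*w_1 = 1*1*3*1 = 3  (running total: 3)
T_{112}*u_1*v_1*w_2 = -4*1*3*3 = -36  (running total: -33)
T_{121}*u_1*v_2*w_1 = 3*1*-4*1 = -12  (running total: -45)
T_{122}*u_1*v_2*w_2 = -4*1*-4*3 = 48  (running total: 3)
T_{211}*u_2*v_1*w_1 = -4*0*3*1 = 0  (running total: 3)
T_{212}*u_2*v_1*w_2 = 4*0*3*3 = 0  (running total: 3)
T_{221}*u_2*v_2*w_1 = -1*0*-4*1 = 0  (running total: 3)
T_{222}*u_2*v_2*w_2 = 3*0*-4*3 = 0  (running total: 3)
S = 3

3


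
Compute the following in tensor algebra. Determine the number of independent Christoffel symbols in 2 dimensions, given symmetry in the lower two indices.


Christoffel symbols Gamma^k_{ij} are symmetric in i,j, so there are d * d(d+1)/2 independent symbols.
d = 2
d(d+1)/2 = 2 * 3 / 2 = 3
Total = 2 * 3 = 6

6


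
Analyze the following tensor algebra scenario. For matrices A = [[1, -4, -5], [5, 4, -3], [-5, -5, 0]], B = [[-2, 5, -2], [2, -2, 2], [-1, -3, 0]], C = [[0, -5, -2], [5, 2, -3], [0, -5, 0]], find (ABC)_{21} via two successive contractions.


(ABC)_{21} = sum_m (AB)_{2m} C_{m1}. First compute row 2 of AB.
(AB)_{21} = 5*-2 + 4*2 + -3*-1 = 1
(AB)_{22} = 5*5 + 4*-2 + -3*-3 = 26
(AB)_{23} = 5*-2 + 4*2 + -3*0 = -2
Now contract with column 1 of C:
(AB)_{21} * C_{11} = 1 * 0 = 0
(AB)_{22} * C_{21} = 26 * 5 = 130
(AB)_{23} * C_{31} = -2 * 0 = 0
(ABC)_{21} = 0 + 130 + 0 = 130

130


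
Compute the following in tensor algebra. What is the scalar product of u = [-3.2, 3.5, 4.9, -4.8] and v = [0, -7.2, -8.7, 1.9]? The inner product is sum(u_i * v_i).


The inner product u . v = sum of u_i * v_i.
Term-by-term: -3.2 * 0, 3.5 * -7.2, 4.9 * -8.7, -4.8 * 1.9
Products: 0, -25.2, -42.63, -9.12
Sum = 0 + -25.2 + -42.63 + -9.12 = -76.95

-76.95


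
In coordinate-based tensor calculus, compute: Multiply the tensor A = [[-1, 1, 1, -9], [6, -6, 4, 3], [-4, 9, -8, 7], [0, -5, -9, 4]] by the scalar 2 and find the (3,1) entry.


Scalar multiplication: (cA)_{ij} = c * A_{ij}.
c = 2
A_{31} = -4
(cA)_{31} = 2 * -4 = -8

-8


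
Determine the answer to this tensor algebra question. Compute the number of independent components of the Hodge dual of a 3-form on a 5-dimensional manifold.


The Hodge dual of a p-form on an n-dimensional manifold is an (n-p)-form.
n = 5, p = 3, so dual degree = 5 - 3 = 2
The number of components is C(n, n-p) = C(5, 2) = 10

10


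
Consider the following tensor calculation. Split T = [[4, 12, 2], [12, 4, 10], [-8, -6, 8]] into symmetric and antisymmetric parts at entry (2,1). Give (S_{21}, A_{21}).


T_{21} = 12
T_{12} = 12
S_{21} = (12 + 12)/2 = 24/2 = 12
A_{21} = (12 - 12)/2 = 0/2 = 0
Check: S + A = 12 + 0 = 12 = T_{21}.

(12, 0)


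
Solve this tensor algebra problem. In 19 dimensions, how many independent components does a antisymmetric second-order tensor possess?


A antisymmetric rank-2 tensor in d dimensions has d(d-1)/2 independent components.
d = 19
d(d-1)/2 = 19 * 18 / 2 = 342 / 2 = 171

171


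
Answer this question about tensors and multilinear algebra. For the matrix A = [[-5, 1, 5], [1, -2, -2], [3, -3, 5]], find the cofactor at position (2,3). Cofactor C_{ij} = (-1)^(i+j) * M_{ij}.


To find cofactor C_{23}, delete row 2 and column 3.
The resulting 2x2 submatrix is: [[-5, 1], [3, -3]]
Minor M_{23} = -5*-3 - 1*3
  = 15 - 3 = 12
Sign = (-1)^(2+3) = (-1)^5 = -1
Cofactor C_{23} = -1 * 12 = -12

-12


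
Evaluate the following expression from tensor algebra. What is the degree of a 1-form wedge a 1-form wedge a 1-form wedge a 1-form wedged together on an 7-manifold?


The degree of a wedge product is the sum of the degrees of the individual forms.
Degrees: 1, 1, 1, 1
Total degree = 1 + 1 + 1 + 1 = 4

4


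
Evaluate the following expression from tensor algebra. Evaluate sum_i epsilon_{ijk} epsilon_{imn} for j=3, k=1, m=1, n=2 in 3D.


Using the identity: epsilon_{ijk} epsilon_{imn} = delta_{jm} delta_{kn} - delta_{jn} delta_{km}.
delta_{31} = 0
delta_{12} = 0
delta_{32} = 0
delta_{11} = 1
Result = 0 * 0 - 0 * 1 = 0 - 0 = 0

0


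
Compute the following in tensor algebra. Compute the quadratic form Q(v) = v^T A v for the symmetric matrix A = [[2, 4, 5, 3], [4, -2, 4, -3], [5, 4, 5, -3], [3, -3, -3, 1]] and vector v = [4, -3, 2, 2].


First compute Av:
(Av)_1 = 2*4 + 4*-3 + 5*2 + 3*2 = 12
(Av)_2 = 4*4 + -2*-3 + 4*2 + -3*2 = 24
(Av)_3 = 5*4 + 4*-3 + 5*2 + -3*2 = 12
(Av)_4 = 3*4 + -3*-3 + -3*2 + 1*2 = 17
Av = [12, 24, 12, 17]
Then v^T (Av) = 4*12 + -3*24 + 2*12 + 2*17
= 48 + -72 + 24 + 34 = 34

34


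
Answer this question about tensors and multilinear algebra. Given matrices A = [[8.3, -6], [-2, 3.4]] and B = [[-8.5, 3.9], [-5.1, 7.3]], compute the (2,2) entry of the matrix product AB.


(AB)_{ij} = sum_k A_{ik} B_{kj}.
For i=2, j=2:
A_{21} * B_{12} = -2 * 3.9 = -7.8
A_{22} * B_{22} = 3.4 * 7.3 = 24.82
Sum = -7.8 + 24.82 = 17.02

17.02


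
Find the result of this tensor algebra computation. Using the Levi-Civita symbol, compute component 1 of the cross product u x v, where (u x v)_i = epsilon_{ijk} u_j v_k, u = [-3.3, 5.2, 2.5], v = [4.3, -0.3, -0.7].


(u x v)_1 = sum_{j,k} epsilon_{1jk} u_j v_k. Only permutations of (1,2,3) contribute; the two non-zero terms are:
eps_{123} u_2 v_3 = 1 * 5.2 * -0.7 = -3.64
eps_{132} u_3 v_2 = -1 * 2.5 * -0.3 = 0.75
(u x v)_1 = -2.89

-2.89


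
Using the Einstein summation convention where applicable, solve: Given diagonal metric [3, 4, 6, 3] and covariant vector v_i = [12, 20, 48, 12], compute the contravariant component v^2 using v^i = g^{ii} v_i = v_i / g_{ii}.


To raise an index with a diagonal metric: v^i = v_i / g_{ii}.
For index 2: v_2 = 20, g_{22} = 4
v^2 = 20 / 4 = 5

5


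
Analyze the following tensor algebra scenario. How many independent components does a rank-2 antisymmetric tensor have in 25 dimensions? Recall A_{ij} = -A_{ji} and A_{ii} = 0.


An antisymmetric rank-2 tensor satisfies A_{ij} = -A_{ji}, so diagonal entries are zero.
The independent components are the upper-triangular entries: C(n, 2) = n(n-1)/2.
n = 25
C(25, 2) = 25 * 24 / 2 = 600 / 2 = 300

300


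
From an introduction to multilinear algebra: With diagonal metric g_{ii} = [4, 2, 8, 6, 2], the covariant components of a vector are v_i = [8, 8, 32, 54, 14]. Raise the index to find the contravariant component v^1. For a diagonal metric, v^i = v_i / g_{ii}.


To raise an index with a diagonal metric: v^i = v_i / g_{ii}.
For index 1: v_1 = 8, g_{11} = 4
v^1 = 8 / 4 = 2

2


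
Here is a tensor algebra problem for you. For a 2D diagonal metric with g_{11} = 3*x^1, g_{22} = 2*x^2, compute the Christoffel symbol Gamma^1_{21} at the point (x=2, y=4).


For a diagonal metric, Gamma^k_{ij} = (1/2) g^{kk} (dg_{ik}/dx_j + dg_{jk}/dx_i - dg_{ij}/dx_k).
The metric is diagonal, so g_{ab} = 0 for a != b.
At the given point: g_{11} = 6, g_{22} = 8
g^{11} = 1/6
dg_{21}/dx_1 = 0 (off-diagonal)
dg_{11}/dx_2 = dg_{11}/dx_2 = 0
dg_{21}/dx_1 = 0 (off-diagonal)
Numerator = 0 + 0 - 0 = 0
Gamma^1_{21} = 0 / (2 * 6) = 0

0


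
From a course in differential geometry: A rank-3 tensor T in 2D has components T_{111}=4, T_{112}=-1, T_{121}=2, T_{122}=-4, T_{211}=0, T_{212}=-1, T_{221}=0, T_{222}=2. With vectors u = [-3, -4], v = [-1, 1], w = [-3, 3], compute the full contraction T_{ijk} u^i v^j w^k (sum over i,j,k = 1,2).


S = sum over i,j,k of T_{ijk} u_i v_j w_k. Expanding all 8 terms:
T_{111}*u_1*v_1*w_1 = 4*-3*-1*-3 = -36  (running total: -36)
T_{112}*u_1*v_1*w_2 = -1*-3*-1*3 = -9  (running total: -45)
T_{121}*u_1*v_2*w_1 = 2*-3*1*-3 = 18  (running total: -27)
T_{122}*u_1*v_2*w_2 = -4*-3*1*3 = 36  (running total: 9)
T_{211}*u_2*v_1*w_1 = 0*-4*-1*-3 = 0  (running total: 9)
T_{212}*u_2*v_1*w_2 = -1*-4*-1*3 = -12  (running total: -3)
T_{221}*u_2*v_2*w_1 = 0*-4*1*-3 = 0  (running total: -3)
T_{222}*u_2*v_2*w_2 = 2*-4*1*3 = -24  (running total: -27)
S = -27

-27


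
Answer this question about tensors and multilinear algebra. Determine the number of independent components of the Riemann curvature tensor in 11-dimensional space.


The Riemann tensor in d dimensions has d^2(d^2 - 1)/12 independent components.
d = 11, so d^2 = 121
d^2 - 1 = 120
d^2(d^2 - 1) = 121 * 120 = 14520
Divide by 12: 14520 / 12 = 1210

1210


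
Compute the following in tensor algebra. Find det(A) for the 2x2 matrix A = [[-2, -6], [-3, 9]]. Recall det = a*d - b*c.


For a 2x2 matrix [[a, b], [c, d]], det = a*d - b*c.
a = -2, b = -6, c = -3, d = 9
a*d = -2 * 9 = -18
b*c = -6 * -3 = 18
det = -18 - 18 = -36

-36


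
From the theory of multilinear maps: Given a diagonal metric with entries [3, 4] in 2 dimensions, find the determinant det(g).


For a diagonal metric, the determinant is the product of diagonal entries.
Diagonal entries: 3, 4
det(g) = 3 * 4 = 12

12


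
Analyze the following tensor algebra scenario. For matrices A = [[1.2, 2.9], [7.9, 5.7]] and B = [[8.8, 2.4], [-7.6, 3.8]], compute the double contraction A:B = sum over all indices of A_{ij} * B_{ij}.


A:B = sum over all i,j of A_{ij} * B_{ij}.
Row 1: 1.2*8.8=10.56, 2.9*2.4=6.96 => row sum = 17.52
Row 2: 7.9*-7.6=-60.04, 5.7*3.8=21.66 => row sum = -38.38
Total = 17.52 + -38.38 = -20.86

-20.86


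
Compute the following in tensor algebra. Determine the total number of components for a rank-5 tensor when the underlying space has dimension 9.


The number of components of a rank-r tensor in d dimensions is d^r.
Here d = 9 and r = 5.
9^5 = 59049

59049


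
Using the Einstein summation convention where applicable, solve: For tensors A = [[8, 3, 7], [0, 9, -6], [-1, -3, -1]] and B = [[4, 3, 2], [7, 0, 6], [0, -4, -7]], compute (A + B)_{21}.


Tensor addition is component-wise: (A + B)_{ij} = A_{ij} + B_{ij}.
A_{21} = 0
B_{21} = 7
(A + B)_{21} = 0 + 7 = 7

7


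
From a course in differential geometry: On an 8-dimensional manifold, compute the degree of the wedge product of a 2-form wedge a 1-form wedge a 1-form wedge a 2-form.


The degree of a wedge product is the sum of the degrees of the individual forms.
Degrees: 2, 1, 1, 2
Total degree = 2 + 1 + 1 + 2 = 6

6


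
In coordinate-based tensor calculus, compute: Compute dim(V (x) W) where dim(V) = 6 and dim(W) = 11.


The dimension of a tensor product is the product of dimensions.
dim(V) = 6, dim(W) = 11
dim(V (x) W) = 6 * 11 = 66

66


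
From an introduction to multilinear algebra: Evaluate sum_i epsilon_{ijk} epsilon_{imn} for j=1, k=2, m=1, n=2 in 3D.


Using the identity: epsilon_{ijk} epsilon_{imn} = delta_{jm} delta_{kn} - delta_{jn} delta_{km}.
delta_{11} = 1
delta_{22} = 1
delta_{12} = 0
delta_{21} = 0
Result = 1 * 1 - 0 * 0 = 1 - 0 = 1

1


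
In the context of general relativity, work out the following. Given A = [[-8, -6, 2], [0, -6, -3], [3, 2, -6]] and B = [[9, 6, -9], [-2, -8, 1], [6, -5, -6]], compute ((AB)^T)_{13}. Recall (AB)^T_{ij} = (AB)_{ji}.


(AB)^T_{ij} = (AB)_{ji} = sum_k A_{jk} B_{ki}.
For i=1, j=3 we need (AB)_{31}:
A_{31} * B_{11} = 3 * 9 = 27
A_{32} * B_{21} = 2 * -2 = -4
A_{33} * B_{31} = -6 * 6 = -36
Sum = 27 + -4 + -36 = -13

-13


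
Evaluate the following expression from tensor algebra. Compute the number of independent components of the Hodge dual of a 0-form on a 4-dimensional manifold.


The Hodge dual of a p-form on an n-dimensional manifold is an (n-p)-form.
n = 4, p = 0, so dual degree = 4 - 0 = 4
The number of components is C(n, n-p) = C(4, 4) = 1

1


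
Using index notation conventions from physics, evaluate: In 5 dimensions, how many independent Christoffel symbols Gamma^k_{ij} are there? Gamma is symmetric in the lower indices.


Christoffel symbols Gamma^k_{ij} are symmetric in i,j, so there are d * d(d+1)/2 independent symbols.
d = 5
d(d+1)/2 = 5 * 6 / 2 = 15
Total = 5 * 15 = 75

75


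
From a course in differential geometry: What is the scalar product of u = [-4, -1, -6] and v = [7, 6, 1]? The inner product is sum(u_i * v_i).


The inner product u . v = sum of u_i * v_i.
Term-by-term: -4 * 7, -1 * 6, -6 * 1
Products: -28, -6, -6
Sum = -28 + -6 + -6 = -40

-40


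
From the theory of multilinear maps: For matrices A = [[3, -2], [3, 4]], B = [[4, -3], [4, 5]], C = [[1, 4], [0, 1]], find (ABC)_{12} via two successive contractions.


(ABC)_{12} = sum_m (AB)_{1m} C_{m2}. First compute row 1 of AB.
(AB)_{11} = 3*4 + -2*4 = 4
(AB)_{12} = 3*-3 + -2*5 = -19
Now contract with column 2 of C:
(AB)_{11} * C_{12} = 4 * 4 = 16
(AB)_{12} * C_{22} = -19 * 1 = -19
(ABC)_{12} = 16 + -19 = -3

-3


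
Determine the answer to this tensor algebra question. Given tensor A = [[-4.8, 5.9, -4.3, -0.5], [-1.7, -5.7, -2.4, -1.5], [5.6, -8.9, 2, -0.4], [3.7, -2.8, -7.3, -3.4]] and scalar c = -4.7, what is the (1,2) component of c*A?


Scalar multiplication: (cA)_{ij} = c * A_{ij}.
c = -4.7
A_{12} = 5.9
(cA)_{12} = -4.7 * 5.9 = -27.73

-27.73


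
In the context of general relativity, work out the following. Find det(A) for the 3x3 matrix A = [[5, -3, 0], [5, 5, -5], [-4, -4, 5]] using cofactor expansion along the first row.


Expanding along the first row, det(A) = a11*M_11 - a12*M_12 + a13*M_13, where M_1j is the (1,j) minor.
Minor M_11 = 5*5 - -5*-4 = 5
Minor M_12 = 5*5 - -5*-4 = 5
Minor M_13 = 5*-4 - 5*-4 = 0
det = 5*(5) - -3*(5) + 0*(0)
    = 25 - -15 + 0
    = 40

40


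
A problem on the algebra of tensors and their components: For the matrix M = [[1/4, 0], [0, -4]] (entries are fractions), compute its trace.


The trace is the sum of diagonal entries.
Diagonal: M[1,1] = 1/4, M[2,2] = -4
Tr(M) = 1/4 + -4
Computing step by step:
After adding M[1,1]: 1/4
After adding M[2,2]: -15/4
Tr(M) = -15/4

-15/4


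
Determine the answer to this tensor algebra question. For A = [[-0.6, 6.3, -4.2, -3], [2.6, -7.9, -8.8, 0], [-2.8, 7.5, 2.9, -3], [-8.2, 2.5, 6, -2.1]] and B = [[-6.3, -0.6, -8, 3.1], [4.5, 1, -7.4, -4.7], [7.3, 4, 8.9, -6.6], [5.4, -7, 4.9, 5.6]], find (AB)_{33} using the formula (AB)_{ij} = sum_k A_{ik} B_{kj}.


(AB)_{ij} = sum_k A_{ik} B_{kj}.
For i=3, j=3:
A_{31} * B_{13} = -2.8 * -8 = 22.4
A_{32} * B_{23} = 7.5 * -7.4 = -55.5
A_{33} * B_{33} = 2.9 * 8.9 = 25.81
A_{34} * B_{43} = -3 * 4.9 = -14.7
Sum = 22.4 + -55.5 + 25.81 + -14.7 = -21.99

-21.99


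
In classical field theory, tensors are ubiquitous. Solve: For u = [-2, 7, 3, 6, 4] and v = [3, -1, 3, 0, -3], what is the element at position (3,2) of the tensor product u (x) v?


The outer product entry T_{ij} = u_i * v_j.
We need i=3, j=2.
u_3 = 3, v_2 = -1
T_{3,2} = 3 * -1 = -3

-3


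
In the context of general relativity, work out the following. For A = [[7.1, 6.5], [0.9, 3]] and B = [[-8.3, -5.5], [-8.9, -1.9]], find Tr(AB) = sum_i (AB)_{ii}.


Tr(AB) = sum_i (AB)_{ii} where (AB)_{ii} = sum_k A_{ik} B_{ki}.
(AB)_{11} = 7.1*-8.3 + 6.5*-8.9 = -116.78
(AB)_{22} = 0.9*-5.5 + 3*-1.9 = -10.65
Tr(AB) = -116.78 + -10.65 = -127.43

-127.43


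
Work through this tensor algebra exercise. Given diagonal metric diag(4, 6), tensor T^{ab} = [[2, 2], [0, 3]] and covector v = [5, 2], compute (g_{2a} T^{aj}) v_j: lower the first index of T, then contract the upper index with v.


Step 1: lower the first index. For a diagonal metric, g_{ia} T^{aj} = g_{ii} T^{ij} (no sum on i).
g_{22} = 6
S_2{}^1 = 6 * T^{21} = 6 * 0 = 0
S_2{}^2 = 6 * T^{22} = 6 * 3 = 18
Step 2: contract S_2{}^j with v_j.
S_2{}^1 * v_1 = 0 * 5 = 0
S_2{}^2 * v_2 = 18 * 2 = 36
Result = 0 + 36 = 36

36


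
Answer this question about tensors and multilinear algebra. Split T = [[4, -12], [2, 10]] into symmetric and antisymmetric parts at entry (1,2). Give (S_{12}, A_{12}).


T_{12} = -12
T_{21} = 2
S_{12} = (-12 + 2)/2 = -10/2 = -5
A_{12} = (-12 - 2)/2 = -14/2 = -7
Check: S + A = -5 + -7 = -12 = T_{12}.

(-5, -7)


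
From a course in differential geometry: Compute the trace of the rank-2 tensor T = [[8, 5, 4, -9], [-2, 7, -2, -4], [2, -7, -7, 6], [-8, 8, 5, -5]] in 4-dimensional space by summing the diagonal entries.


The contraction (trace) of a rank-2 tensor is the sum of its diagonal elements.
Diagonal entries: A[1,1] = 8, A[2,2] = 7, A[3,3] = -7, A[4,4] = -5
Tr(A) = 8 + 7 + -7 + -5 = 3

3
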